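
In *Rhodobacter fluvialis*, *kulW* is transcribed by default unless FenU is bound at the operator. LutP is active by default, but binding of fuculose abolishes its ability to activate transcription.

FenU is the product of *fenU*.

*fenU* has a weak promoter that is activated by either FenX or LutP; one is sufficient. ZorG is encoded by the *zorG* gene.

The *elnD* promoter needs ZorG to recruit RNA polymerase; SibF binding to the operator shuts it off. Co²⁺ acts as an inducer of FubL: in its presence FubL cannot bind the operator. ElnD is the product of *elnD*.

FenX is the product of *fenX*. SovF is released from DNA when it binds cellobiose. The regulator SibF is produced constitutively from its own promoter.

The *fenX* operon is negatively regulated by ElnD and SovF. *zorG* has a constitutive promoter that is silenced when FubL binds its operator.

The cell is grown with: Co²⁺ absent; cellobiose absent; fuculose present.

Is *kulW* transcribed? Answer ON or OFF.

ON

Co²⁺ is absent, so FubL is active.
With repressor FubL bound, *zorG* is not transcribed.
So ZorG is not produced.
SibF is produced constitutively and is active.
With repressor SibF bound, *elnD* is not transcribed.
So ElnD is not produced.
Cellobiose is absent, so SovF is active.
With repressor SovF bound, *fenX* is not transcribed.
So FenX is not produced.
Fuculose is present, so LutP is inactive.
No activator is available at the *fenU* promoter, so *fenU* is not transcribed.
So FenU is not produced.
With no repressor bound, *kulW* is transcribed.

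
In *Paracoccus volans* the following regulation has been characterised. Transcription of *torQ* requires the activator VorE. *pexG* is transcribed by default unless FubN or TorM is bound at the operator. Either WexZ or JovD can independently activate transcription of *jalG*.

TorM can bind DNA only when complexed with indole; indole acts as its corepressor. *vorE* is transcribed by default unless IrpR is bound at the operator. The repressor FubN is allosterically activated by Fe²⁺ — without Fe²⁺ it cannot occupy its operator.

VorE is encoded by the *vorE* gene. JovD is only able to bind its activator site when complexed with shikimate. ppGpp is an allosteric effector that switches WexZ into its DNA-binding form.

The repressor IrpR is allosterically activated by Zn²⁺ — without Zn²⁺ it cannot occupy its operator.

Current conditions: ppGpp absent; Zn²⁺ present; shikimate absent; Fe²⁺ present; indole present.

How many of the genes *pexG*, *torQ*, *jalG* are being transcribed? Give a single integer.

Fe²⁺ is present, so FubN is active.
Indole is present, so TorM is active.
With repressor FubN bound, *pexG* is not transcribed.
→ *pexG* is OFF.
Zn²⁺ is present, so IrpR is active.
With repressor IrpR bound, *vorE* is not transcribed.
So VorE is not produced.
Required activator VorE is absent, so *torQ* is not transcribed.
→ *torQ* is OFF.
ppGpp is absent, so WexZ is inactive.
Shikimate is absent, so JovD is inactive.
No activator is available at the *jalG* promoter, so *jalG* is not transcribed.
→ *jalG* is OFF.
0 of the 3 genes are transcribed.

0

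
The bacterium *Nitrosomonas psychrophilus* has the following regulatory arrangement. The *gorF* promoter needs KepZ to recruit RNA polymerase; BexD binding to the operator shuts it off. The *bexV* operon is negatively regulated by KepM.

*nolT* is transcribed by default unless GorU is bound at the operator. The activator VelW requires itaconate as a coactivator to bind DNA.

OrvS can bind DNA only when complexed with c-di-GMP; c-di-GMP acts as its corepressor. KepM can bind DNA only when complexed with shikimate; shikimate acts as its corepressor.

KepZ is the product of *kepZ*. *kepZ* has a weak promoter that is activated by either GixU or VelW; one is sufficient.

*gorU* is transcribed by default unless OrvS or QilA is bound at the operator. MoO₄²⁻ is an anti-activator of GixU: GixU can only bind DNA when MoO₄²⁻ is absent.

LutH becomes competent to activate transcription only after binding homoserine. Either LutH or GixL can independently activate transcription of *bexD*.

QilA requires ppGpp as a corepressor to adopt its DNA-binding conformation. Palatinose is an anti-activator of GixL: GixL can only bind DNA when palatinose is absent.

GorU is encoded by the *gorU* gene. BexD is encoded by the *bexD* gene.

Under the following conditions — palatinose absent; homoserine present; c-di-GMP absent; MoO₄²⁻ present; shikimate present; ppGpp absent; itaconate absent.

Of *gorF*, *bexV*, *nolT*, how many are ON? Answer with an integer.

0

Homoserine is present, so LutH is active.
Palatinose is absent, so GixL is active.
Activator LutH is present, so *bexD* is transcribed.
So BexD is produced and active.
MoO₄²⁻ is present, so GixU is inactive.
Itaconate is absent, so VelW is inactive.
No activator is available at the *kepZ* promoter, so *kepZ* is not transcribed.
So KepZ is not produced.
With repressor BexD bound, *gorF* is not transcribed.
→ *gorF* is OFF.
Shikimate is present, so KepM is active.
With repressor KepM bound, *bexV* is not transcribed.
→ *bexV* is OFF.
c-di-GMP is absent, so OrvS is inactive.
ppGpp is absent, so QilA is inactive.
With no repressor bound, *gorU* is transcribed.
So GorU is produced and active.
With repressor GorU bound, *nolT* is not transcribed.
→ *nolT* is OFF.
0 of the 3 genes are transcribed.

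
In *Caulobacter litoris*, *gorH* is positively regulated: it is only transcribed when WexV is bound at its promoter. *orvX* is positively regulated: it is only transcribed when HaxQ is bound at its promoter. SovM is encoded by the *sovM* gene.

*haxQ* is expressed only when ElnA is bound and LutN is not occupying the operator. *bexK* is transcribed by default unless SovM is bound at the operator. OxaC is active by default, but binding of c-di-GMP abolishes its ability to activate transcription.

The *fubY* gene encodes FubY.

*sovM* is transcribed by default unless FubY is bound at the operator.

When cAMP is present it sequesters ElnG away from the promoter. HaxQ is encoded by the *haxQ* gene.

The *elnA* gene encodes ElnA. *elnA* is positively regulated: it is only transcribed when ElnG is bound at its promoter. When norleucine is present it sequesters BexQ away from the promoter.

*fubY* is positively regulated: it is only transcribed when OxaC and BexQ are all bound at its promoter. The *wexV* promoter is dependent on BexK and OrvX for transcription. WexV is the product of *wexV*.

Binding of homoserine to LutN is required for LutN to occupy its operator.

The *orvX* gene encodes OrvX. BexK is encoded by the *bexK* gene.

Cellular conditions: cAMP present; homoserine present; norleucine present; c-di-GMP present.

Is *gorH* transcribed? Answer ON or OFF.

c-di-GMP is present, so OxaC is inactive.
Norleucine is present, so BexQ is inactive.
Required activator OxaC is absent, so *fubY* is not transcribed.
So FubY is not produced.
With no repressor bound, *sovM* is transcribed.
So SovM is produced and active.
With repressor SovM bound, *bexK* is not transcribed.
So BexK is not produced.
cAMP is present, so ElnG is inactive.
Required activator ElnG is absent, so *elnA* is not transcribed.
So ElnA is not produced.
Homoserine is present, so LutN is active.
With repressor LutN bound, *haxQ* is not transcribed.
So HaxQ is not produced.
Required activator HaxQ is absent, so *orvX* is not transcribed.
So OrvX is not produced.
Required activator BexK is absent, so *wexV* is not transcribed.
So WexV is not produced.
Required activator WexV is absent, so *gorH* is not transcribed.

OFF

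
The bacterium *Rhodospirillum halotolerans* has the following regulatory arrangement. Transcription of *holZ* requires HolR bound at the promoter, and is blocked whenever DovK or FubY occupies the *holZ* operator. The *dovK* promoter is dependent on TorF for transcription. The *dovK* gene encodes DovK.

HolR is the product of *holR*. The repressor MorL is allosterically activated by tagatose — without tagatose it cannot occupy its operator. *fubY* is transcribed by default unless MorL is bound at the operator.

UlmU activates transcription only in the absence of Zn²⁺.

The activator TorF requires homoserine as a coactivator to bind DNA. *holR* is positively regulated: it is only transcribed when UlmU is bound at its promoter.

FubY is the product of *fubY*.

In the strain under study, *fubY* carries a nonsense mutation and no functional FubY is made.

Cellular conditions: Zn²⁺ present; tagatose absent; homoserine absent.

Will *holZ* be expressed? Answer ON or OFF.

Zn²⁺ is present, so UlmU is inactive.
Required activator UlmU is absent, so *holR* is not transcribed.
So HolR is not produced.
Homoserine is absent, so TorF is inactive.
Required activator TorF is absent, so *dovK* is not transcribed.
So DovK is not produced.
FubY is non-functional in this strain, so it has no effect.
Required activator HolR is absent, so *holZ* is not transcribed.

OFF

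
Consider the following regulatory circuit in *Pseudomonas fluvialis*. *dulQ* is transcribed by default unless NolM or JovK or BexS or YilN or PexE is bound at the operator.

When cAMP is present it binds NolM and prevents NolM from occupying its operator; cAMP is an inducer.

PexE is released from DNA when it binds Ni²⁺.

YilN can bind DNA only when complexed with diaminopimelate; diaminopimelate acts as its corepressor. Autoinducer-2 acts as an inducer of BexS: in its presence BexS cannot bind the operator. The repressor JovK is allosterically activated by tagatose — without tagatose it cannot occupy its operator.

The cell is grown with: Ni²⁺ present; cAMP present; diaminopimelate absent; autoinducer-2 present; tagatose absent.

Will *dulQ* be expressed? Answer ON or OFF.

cAMP is present, so NolM is inactive.
Tagatose is absent, so JovK is inactive.
Autoinducer-2 is present, so BexS is inactive.
Diaminopimelate is absent, so YilN is inactive.
Ni²⁺ is present, so PexE is inactive.
With no repressor bound, *dulQ* is transcribed.

ON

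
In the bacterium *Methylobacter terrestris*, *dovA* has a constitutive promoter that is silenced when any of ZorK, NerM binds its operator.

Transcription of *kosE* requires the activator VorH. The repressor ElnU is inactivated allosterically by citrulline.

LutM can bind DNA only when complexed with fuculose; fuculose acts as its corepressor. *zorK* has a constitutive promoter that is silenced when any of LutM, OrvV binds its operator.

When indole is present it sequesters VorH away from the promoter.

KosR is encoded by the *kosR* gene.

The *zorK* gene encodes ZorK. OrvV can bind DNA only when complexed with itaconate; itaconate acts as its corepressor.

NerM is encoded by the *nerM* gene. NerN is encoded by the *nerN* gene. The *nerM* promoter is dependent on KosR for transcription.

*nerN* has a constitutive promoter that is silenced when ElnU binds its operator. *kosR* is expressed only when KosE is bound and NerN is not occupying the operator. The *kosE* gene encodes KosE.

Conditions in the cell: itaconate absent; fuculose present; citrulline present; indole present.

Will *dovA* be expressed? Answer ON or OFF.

Fuculose is present, so LutM is active.
Itaconate is absent, so OrvV is inactive.
With repressor LutM bound, *zorK* is not transcribed.
So ZorK is not produced.
Indole is present, so VorH is inactive.
Required activator VorH is absent, so *kosE* is not transcribed.
So KosE is not produced.
Citrulline is present, so ElnU is inactive.
With no repressor bound, *nerN* is transcribed.
So NerN is produced and active.
With repressor NerN bound, *kosR* is not transcribed.
So KosR is not produced.
Required activator KosR is absent, so *nerM* is not transcribed.
So NerM is not produced.
With no repressor bound, *dovA* is transcribed.

ON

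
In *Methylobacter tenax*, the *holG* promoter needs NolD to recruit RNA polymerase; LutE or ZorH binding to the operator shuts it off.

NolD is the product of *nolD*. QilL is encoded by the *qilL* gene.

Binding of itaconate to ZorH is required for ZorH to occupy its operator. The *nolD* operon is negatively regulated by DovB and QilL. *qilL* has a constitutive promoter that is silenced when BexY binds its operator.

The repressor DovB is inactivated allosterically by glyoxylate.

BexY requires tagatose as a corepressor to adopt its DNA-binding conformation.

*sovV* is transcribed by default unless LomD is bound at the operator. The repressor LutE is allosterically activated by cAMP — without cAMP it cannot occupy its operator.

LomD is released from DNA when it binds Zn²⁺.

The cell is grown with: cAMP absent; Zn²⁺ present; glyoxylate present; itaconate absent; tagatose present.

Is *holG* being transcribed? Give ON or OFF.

ON

cAMP is absent, so LutE is inactive.
Itaconate is absent, so ZorH is inactive.
Glyoxylate is present, so DovB is inactive.
Tagatose is present, so BexY is active.
With repressor BexY bound, *qilL* is not transcribed.
So QilL is not produced.
With no repressor bound, *nolD* is transcribed.
So NolD is produced and active.
No repressor is bound and NolD is active, so *holG* is transcribed.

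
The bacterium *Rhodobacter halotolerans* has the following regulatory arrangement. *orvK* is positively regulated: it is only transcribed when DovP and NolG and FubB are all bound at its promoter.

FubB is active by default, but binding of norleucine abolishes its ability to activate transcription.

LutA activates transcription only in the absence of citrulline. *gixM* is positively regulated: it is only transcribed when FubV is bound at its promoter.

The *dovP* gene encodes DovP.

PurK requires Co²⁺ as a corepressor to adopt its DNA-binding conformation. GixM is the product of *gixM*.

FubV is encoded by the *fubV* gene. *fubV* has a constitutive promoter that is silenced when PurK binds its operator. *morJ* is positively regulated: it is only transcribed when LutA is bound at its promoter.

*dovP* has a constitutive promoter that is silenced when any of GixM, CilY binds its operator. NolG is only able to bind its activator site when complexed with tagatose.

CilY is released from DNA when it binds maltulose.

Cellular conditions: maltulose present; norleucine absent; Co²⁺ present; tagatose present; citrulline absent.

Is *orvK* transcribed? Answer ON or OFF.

Co²⁺ is present, so PurK is active.
With repressor PurK bound, *fubV* is not transcribed.
So FubV is not produced.
Required activator FubV is absent, so *gixM* is not transcribed.
So GixM is not produced.
Maltulose is present, so CilY is inactive.
With no repressor bound, *dovP* is transcribed.
So DovP is produced and active.
Tagatose is present, so NolG is active.
Norleucine is absent, so FubB is active.
No repressor is bound and DovP and NolG and FubB are active, so *orvK* is transcribed.

ON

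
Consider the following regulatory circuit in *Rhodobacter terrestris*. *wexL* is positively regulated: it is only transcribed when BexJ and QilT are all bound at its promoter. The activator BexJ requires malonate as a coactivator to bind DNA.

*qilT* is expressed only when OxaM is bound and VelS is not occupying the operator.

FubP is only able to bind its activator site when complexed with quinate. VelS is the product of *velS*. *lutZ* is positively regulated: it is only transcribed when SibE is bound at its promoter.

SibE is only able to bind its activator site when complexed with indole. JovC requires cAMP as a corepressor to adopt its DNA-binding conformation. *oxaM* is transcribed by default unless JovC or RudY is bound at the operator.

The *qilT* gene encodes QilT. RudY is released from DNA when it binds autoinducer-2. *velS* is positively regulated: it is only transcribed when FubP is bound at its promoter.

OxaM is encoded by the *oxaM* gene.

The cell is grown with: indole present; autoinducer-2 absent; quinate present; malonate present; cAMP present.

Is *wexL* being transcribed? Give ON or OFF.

Malonate is present, so BexJ is active.
Quinate is present, so FubP is active.
No repressor is bound and FubP is active, so *velS* is transcribed.
So VelS is produced and active.
cAMP is present, so JovC is active.
Autoinducer-2 is absent, so RudY is active.
With repressor JovC bound, *oxaM* is not transcribed.
So OxaM is not produced.
With repressor VelS bound, *qilT* is not transcribed.
So QilT is not produced.
Required activator QilT is absent, so *wexL* is not transcribed.

OFF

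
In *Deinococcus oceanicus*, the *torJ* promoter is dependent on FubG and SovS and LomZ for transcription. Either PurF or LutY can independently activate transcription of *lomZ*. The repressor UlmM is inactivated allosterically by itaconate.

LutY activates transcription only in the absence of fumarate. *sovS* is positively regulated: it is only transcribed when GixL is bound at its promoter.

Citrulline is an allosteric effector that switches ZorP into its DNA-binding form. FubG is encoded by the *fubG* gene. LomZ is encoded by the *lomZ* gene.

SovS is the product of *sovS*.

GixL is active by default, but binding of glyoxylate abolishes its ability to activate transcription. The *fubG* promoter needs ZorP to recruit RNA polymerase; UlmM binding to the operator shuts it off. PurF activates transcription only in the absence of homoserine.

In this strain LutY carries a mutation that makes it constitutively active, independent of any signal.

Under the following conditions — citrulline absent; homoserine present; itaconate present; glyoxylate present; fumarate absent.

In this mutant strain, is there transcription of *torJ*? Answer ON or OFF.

Itaconate is present, so UlmM is inactive.
Citrulline is absent, so ZorP is inactive.
Required activator ZorP is absent, so *fubG* is not transcribed.
So FubG is not produced.
Glyoxylate is present, so GixL is inactive.
Required activator GixL is absent, so *sovS* is not transcribed.
So SovS is not produced.
Homoserine is present, so PurF is inactive.
LutY is constitutively active in this strain.
Activator LutY is present, so *lomZ* is transcribed.
So LomZ is produced and active.
Required activator FubG is absent, so *torJ* is not transcribed.

OFF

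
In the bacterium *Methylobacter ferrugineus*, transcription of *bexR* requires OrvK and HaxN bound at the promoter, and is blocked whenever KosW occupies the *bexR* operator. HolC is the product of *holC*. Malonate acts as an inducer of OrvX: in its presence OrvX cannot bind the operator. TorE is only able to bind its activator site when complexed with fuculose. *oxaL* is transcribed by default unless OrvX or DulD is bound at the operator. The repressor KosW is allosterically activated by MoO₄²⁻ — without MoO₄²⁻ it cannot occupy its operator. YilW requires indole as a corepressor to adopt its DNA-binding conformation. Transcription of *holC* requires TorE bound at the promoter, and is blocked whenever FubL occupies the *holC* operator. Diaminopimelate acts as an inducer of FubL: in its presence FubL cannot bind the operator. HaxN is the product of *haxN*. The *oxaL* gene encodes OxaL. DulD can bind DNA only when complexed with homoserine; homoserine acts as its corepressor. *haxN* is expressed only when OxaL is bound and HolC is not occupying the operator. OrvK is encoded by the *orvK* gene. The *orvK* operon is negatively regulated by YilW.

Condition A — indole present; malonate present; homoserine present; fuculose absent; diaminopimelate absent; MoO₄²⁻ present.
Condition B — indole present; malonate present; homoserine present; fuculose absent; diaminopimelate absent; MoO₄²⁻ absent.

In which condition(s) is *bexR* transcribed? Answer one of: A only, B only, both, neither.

Condition A:
Indole is present, so YilW is active.
With repressor YilW bound, *orvK* is not transcribed.
So OrvK is not produced.
Malonate is present, so OrvX is inactive.
Homoserine is present, so DulD is active.
With repressor DulD bound, *oxaL* is not transcribed.
So OxaL is not produced.
Fuculose is absent, so TorE is inactive.
Diaminopimelate is absent, so FubL is active.
With repressor FubL bound, *holC* is not transcribed.
So HolC is not produced.
Required activator OxaL is absent, so *haxN* is not transcribed.
So HaxN is not produced.
MoO₄²⁻ is present, so KosW is active.
With repressor KosW bound, *bexR* is not transcribed.
→ *bexR* is OFF in A.
Condition B:
Indole is present, so YilW is active.
With repressor YilW bound, *orvK* is not transcribed.
So OrvK is not produced.
Malonate is present, so OrvX is inactive.
Homoserine is present, so DulD is active.
With repressor DulD bound, *oxaL* is not transcribed.
So OxaL is not produced.
Fuculose is absent, so TorE is inactive.
Diaminopimelate is absent, so FubL is active.
With repressor FubL bound, *holC* is not transcribed.
So HolC is not produced.
Required activator OxaL is absent, so *haxN* is not transcribed.
So HaxN is not produced.
MoO₄²⁻ is absent, so KosW is inactive.
Required activator OrvK is absent, so *bexR* is not transcribed.
→ *bexR* is OFF in B.

neither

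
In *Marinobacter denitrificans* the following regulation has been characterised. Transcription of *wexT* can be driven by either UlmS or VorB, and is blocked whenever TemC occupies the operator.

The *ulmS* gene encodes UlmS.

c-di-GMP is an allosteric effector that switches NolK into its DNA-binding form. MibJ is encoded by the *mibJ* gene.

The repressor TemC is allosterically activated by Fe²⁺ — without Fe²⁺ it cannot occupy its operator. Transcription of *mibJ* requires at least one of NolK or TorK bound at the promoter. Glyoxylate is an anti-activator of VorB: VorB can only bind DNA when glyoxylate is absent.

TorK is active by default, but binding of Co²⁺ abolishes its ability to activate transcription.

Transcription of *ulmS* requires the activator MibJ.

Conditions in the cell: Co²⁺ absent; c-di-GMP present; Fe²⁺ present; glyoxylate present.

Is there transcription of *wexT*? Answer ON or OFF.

OFF

c-di-GMP is present, so NolK is active.
Co²⁺ is absent, so TorK is active.
Activator NolK is present, so *mibJ* is transcribed.
So MibJ is produced and active.
No repressor is bound and MibJ is active, so *ulmS* is transcribed.
So UlmS is produced and active.
Glyoxylate is present, so VorB is inactive.
Fe²⁺ is present, so TemC is active.
With repressor TemC bound, *wexT* is not transcribed.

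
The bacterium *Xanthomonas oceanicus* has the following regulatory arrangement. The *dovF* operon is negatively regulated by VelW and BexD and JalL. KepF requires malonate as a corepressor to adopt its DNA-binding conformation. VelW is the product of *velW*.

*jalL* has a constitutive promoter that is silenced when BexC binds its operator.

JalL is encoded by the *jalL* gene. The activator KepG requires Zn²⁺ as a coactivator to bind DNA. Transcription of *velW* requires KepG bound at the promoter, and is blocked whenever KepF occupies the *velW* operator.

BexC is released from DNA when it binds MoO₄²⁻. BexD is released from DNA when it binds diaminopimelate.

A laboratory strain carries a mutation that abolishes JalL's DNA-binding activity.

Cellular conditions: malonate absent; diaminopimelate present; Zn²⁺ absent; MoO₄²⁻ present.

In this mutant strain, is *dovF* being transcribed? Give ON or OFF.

Malonate is absent, so KepF is inactive.
Zn²⁺ is absent, so KepG is inactive.
Required activator KepG is absent, so *velW* is not transcribed.
So VelW is not produced.
Diaminopimelate is present, so BexD is inactive.
JalL is non-functional in this strain, so it has no effect.
With no repressor bound, *dovF* is transcribed.

ON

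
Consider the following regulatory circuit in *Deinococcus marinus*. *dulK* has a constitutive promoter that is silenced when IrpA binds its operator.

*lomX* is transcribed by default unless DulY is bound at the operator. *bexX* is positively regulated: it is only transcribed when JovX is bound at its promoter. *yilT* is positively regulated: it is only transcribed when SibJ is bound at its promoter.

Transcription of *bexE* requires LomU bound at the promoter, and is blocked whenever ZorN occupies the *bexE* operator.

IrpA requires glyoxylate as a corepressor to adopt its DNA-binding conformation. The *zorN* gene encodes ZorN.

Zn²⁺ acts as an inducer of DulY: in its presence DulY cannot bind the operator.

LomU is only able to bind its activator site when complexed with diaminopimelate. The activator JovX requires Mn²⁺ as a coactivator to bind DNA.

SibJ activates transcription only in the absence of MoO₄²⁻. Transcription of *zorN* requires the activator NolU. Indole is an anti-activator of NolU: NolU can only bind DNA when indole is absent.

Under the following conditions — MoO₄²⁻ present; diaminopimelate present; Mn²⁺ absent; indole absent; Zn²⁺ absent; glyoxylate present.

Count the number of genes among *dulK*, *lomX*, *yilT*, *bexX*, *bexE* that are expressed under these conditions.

0

Glyoxylate is present, so IrpA is active.
With repressor IrpA bound, *dulK* is not transcribed.
→ *dulK* is OFF.
Zn²⁺ is absent, so DulY is active.
With repressor DulY bound, *lomX* is not transcribed.
→ *lomX* is OFF.
MoO₄²⁻ is present, so SibJ is inactive.
Required activator SibJ is absent, so *yilT* is not transcribed.
→ *yilT* is OFF.
Mn²⁺ is absent, so JovX is inactive.
Required activator JovX is absent, so *bexX* is not transcribed.
→ *bexX* is OFF.
Diaminopimelate is present, so LomU is active.
Indole is absent, so NolU is active.
No repressor is bound and NolU is active, so *zorN* is transcribed.
So ZorN is produced and active.
With repressor ZorN bound, *bexE* is not transcribed.
→ *bexE* is OFF.
0 of the 5 genes are transcribed.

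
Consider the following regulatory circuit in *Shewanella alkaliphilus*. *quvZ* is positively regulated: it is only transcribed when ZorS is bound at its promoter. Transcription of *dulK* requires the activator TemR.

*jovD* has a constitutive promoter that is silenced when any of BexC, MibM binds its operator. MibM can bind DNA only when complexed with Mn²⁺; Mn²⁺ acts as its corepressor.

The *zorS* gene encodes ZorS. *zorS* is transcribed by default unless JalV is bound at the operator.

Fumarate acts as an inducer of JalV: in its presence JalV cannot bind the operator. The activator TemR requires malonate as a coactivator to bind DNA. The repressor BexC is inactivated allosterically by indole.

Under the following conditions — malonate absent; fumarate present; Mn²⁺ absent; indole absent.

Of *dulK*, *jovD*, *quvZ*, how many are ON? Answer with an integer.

1

Malonate is absent, so TemR is inactive.
Required activator TemR is absent, so *dulK* is not transcribed.
→ *dulK* is OFF.
Indole is absent, so BexC is active.
Mn²⁺ is absent, so MibM is inactive.
With repressor BexC bound, *jovD* is not transcribed.
→ *jovD* is OFF.
Fumarate is present, so JalV is inactive.
With no repressor bound, *zorS* is transcribed.
So ZorS is produced and active.
No repressor is bound and ZorS is active, so *quvZ* is transcribed.
→ *quvZ* is ON.
1 of the 3 genes is transcribed.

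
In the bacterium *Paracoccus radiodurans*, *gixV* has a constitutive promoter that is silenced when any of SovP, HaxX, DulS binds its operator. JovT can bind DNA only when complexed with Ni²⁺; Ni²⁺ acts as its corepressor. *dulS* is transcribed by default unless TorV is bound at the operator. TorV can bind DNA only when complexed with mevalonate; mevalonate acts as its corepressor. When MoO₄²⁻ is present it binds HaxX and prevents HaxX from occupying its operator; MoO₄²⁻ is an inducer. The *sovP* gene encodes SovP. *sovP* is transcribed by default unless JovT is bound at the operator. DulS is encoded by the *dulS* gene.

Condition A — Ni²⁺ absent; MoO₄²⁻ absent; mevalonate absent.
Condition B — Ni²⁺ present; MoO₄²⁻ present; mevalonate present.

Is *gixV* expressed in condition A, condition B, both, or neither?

B only

Condition A:
Ni²⁺ is absent, so JovT is inactive.
With no repressor bound, *sovP* is transcribed.
So SovP is produced and active.
MoO₄²⁻ is absent, so HaxX is active.
Mevalonate is absent, so TorV is inactive.
With no repressor bound, *dulS* is transcribed.
So DulS is produced and active.
With repressor SovP bound, *gixV* is not transcribed.
→ *gixV* is OFF in A.
Condition B:
Ni²⁺ is present, so JovT is active.
With repressor JovT bound, *sovP* is not transcribed.
So SovP is not produced.
MoO₄²⁻ is present, so HaxX is inactive.
Mevalonate is present, so TorV is active.
With repressor TorV bound, *dulS* is not transcribed.
So DulS is not produced.
With no repressor bound, *gixV* is transcribed.
→ *gixV* is ON in B.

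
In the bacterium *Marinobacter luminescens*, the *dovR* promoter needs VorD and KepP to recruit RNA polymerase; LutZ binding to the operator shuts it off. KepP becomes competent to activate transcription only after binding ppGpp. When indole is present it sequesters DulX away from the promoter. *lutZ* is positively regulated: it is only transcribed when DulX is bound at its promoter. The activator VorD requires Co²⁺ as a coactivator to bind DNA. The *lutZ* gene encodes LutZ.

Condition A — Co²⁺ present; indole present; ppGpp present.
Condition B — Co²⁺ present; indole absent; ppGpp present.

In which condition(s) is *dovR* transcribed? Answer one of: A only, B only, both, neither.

A only

Condition A:
Co²⁺ is present, so VorD is active.
Indole is present, so DulX is inactive.
Required activator DulX is absent, so *lutZ* is not transcribed.
So LutZ is not produced.
ppGpp is present, so KepP is active.
No repressor is bound and VorD and KepP are active, so *dovR* is transcribed.
→ *dovR* is ON in A.
Condition B:
Co²⁺ is present, so VorD is active.
Indole is absent, so DulX is active.
No repressor is bound and DulX is active, so *lutZ* is transcribed.
So LutZ is produced and active.
ppGpp is present, so KepP is active.
With repressor LutZ bound, *dovR* is not transcribed.
→ *dovR* is OFF in B.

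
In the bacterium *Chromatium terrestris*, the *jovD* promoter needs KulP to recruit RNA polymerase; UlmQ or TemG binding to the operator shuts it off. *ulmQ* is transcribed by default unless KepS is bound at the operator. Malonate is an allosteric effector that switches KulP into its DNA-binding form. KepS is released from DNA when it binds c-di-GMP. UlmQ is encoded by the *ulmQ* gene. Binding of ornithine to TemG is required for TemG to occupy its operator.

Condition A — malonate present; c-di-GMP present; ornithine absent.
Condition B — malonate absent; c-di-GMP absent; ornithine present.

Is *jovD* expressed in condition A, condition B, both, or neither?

Condition A:
Malonate is present, so KulP is active.
c-di-GMP is present, so KepS is inactive.
With no repressor bound, *ulmQ* is transcribed.
So UlmQ is produced and active.
Ornithine is absent, so TemG is inactive.
With repressor UlmQ bound, *jovD* is not transcribed.
→ *jovD* is OFF in A.
Condition B:
Malonate is absent, so KulP is inactive.
c-di-GMP is absent, so KepS is active.
With repressor KepS bound, *ulmQ* is not transcribed.
So UlmQ is not produced.
Ornithine is present, so TemG is active.
With repressor TemG bound, *jovD* is not transcribed.
→ *jovD* is OFF in B.

neither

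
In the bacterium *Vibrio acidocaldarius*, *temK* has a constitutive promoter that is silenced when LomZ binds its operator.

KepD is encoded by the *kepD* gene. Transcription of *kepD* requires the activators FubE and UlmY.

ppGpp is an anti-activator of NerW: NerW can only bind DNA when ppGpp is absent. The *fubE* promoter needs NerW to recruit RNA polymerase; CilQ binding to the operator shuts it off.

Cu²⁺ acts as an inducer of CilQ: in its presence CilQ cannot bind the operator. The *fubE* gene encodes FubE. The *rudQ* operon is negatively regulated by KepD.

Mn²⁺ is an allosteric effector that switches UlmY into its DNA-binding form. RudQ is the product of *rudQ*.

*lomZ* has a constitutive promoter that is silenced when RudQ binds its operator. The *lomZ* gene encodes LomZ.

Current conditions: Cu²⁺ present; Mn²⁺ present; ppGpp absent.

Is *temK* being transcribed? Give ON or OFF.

OFF

ppGpp is absent, so NerW is active.
Cu²⁺ is present, so CilQ is inactive.
No repressor is bound and NerW is active, so *fubE* is transcribed.
So FubE is produced and active.
Mn²⁺ is present, so UlmY is active.
No repressor is bound and FubE and UlmY are active, so *kepD* is transcribed.
So KepD is produced and active.
With repressor KepD bound, *rudQ* is not transcribed.
So RudQ is not produced.
With no repressor bound, *lomZ* is transcribed.
So LomZ is produced and active.
With repressor LomZ bound, *temK* is not transcribed.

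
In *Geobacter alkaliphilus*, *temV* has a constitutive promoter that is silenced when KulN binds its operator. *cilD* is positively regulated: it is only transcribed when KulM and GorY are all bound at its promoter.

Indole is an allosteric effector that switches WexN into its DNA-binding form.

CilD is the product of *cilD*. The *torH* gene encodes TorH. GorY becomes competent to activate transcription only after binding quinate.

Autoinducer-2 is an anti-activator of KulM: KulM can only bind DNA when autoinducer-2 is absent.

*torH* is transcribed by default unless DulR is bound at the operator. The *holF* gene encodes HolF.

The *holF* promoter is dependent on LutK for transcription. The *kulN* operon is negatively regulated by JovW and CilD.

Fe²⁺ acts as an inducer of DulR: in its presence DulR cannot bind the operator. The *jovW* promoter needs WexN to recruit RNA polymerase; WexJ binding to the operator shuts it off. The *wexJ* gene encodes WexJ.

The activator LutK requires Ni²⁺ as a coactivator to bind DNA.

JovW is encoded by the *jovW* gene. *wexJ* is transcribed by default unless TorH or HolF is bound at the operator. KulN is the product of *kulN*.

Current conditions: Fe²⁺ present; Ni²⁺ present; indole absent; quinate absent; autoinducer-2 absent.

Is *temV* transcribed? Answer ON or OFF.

OFF

Fe²⁺ is present, so DulR is inactive.
With no repressor bound, *torH* is transcribed.
So TorH is produced and active.
Ni²⁺ is present, so LutK is active.
No repressor is bound and LutK is active, so *holF* is transcribed.
So HolF is produced and active.
With repressor TorH bound, *wexJ* is not transcribed.
So WexJ is not produced.
Indole is absent, so WexN is inactive.
Required activator WexN is absent, so *jovW* is not transcribed.
So JovW is not produced.
Autoinducer-2 is absent, so KulM is active.
Quinate is absent, so GorY is inactive.
Required activator GorY is absent, so *cilD* is not transcribed.
So CilD is not produced.
With no repressor bound, *kulN* is transcribed.
So KulN is produced and active.
With repressor KulN bound, *temV* is not transcribed.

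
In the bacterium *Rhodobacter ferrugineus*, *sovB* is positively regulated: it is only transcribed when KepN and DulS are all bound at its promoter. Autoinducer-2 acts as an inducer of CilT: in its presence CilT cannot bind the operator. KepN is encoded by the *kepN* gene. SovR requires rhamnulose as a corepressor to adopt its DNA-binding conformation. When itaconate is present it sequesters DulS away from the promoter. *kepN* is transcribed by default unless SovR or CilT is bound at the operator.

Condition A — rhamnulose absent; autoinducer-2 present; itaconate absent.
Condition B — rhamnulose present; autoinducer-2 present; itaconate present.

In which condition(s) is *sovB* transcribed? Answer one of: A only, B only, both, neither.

Condition A:
Rhamnulose is absent, so SovR is inactive.
Autoinducer-2 is present, so CilT is inactive.
With no repressor bound, *kepN* is transcribed.
So KepN is produced and active.
Itaconate is absent, so DulS is active.
No repressor is bound and KepN and DulS are active, so *sovB* is transcribed.
→ *sovB* is ON in A.
Condition B:
Rhamnulose is present, so SovR is active.
Autoinducer-2 is present, so CilT is inactive.
With repressor SovR bound, *kepN* is not transcribed.
So KepN is not produced.
Itaconate is present, so DulS is inactive.
Required activator KepN is absent, so *sovB* is not transcribed.
→ *sovB* is OFF in B.

A only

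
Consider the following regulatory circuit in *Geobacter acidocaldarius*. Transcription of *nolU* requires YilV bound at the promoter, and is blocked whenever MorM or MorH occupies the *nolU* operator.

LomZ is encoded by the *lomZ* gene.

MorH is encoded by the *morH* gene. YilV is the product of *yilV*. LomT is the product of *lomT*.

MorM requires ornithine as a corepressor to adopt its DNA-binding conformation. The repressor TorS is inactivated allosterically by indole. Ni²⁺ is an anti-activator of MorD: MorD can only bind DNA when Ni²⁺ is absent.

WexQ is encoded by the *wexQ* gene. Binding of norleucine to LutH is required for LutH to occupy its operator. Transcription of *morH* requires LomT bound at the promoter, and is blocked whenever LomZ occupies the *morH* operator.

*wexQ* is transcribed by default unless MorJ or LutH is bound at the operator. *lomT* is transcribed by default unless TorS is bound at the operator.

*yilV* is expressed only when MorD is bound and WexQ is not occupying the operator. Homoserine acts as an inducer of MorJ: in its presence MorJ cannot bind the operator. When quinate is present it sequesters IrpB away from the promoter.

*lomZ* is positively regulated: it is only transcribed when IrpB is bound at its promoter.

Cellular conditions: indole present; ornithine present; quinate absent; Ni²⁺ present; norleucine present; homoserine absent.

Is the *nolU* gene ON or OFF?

OFF

Ornithine is present, so MorM is active.
Quinate is absent, so IrpB is active.
No repressor is bound and IrpB is active, so *lomZ* is transcribed.
So LomZ is produced and active.
Indole is present, so TorS is inactive.
With no repressor bound, *lomT* is transcribed.
So LomT is produced and active.
With repressor LomZ bound, *morH* is not transcribed.
So MorH is not produced.
Homoserine is absent, so MorJ is active.
Norleucine is present, so LutH is active.
With repressor MorJ bound, *wexQ* is not transcribed.
So WexQ is not produced.
Ni²⁺ is present, so MorD is inactive.
Required activator MorD is absent, so *yilV* is not transcribed.
So YilV is not produced.
With repressor MorM bound, *nolU* is not transcribed.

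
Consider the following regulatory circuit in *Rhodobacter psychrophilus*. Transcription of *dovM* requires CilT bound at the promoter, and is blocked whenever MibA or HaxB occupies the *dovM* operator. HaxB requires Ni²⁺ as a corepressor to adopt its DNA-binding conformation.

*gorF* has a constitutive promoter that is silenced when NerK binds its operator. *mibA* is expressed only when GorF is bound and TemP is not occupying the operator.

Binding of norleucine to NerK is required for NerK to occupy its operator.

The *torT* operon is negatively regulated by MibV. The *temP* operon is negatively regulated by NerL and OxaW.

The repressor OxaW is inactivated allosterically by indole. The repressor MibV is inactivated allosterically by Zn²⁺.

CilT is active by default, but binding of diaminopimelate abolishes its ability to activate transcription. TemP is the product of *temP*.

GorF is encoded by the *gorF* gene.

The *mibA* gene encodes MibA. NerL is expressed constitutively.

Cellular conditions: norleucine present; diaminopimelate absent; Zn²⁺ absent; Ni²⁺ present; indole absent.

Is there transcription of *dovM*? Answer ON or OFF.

Norleucine is present, so NerK is active.
With repressor NerK bound, *gorF* is not transcribed.
So GorF is not produced.
NerL is produced constitutively and is active.
Indole is absent, so OxaW is active.
With repressor NerL bound, *temP* is not transcribed.
So TemP is not produced.
Required activator GorF is absent, so *mibA* is not transcribed.
So MibA is not produced.
Diaminopimelate is absent, so CilT is active.
Ni²⁺ is present, so HaxB is active.
With repressor HaxB bound, *dovM* is not transcribed.

OFF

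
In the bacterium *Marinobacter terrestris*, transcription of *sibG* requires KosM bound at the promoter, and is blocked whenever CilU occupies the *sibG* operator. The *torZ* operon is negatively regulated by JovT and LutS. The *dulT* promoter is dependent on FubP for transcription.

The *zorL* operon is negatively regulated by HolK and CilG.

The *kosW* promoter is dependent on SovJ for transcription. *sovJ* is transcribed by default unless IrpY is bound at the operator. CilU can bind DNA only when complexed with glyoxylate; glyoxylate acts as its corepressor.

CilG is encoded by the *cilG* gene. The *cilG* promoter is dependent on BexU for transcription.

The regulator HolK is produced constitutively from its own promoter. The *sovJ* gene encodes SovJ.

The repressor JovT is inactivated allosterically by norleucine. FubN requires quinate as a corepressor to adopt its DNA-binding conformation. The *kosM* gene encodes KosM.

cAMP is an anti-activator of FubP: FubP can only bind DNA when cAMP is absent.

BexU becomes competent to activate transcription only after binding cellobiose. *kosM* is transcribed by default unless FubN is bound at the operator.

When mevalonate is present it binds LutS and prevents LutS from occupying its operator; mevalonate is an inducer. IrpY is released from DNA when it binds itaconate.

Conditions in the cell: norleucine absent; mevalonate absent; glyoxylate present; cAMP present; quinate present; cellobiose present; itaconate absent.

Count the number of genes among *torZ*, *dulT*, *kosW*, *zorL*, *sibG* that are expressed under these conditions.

0

Norleucine is absent, so JovT is active.
Mevalonate is absent, so LutS is active.
With repressor JovT bound, *torZ* is not transcribed.
→ *torZ* is OFF.
cAMP is present, so FubP is inactive.
Required activator FubP is absent, so *dulT* is not transcribed.
→ *dulT* is OFF.
Itaconate is absent, so IrpY is active.
With repressor IrpY bound, *sovJ* is not transcribed.
So SovJ is not produced.
Required activator SovJ is absent, so *kosW* is not transcribed.
→ *kosW* is OFF.
HolK is produced constitutively and is active.
Cellobiose is present, so BexU is active.
No repressor is bound and BexU is active, so *cilG* is transcribed.
So CilG is produced and active.
With repressor HolK bound, *zorL* is not transcribed.
→ *zorL* is OFF.
Quinate is present, so FubN is active.
With repressor FubN bound, *kosM* is not transcribed.
So KosM is not produced.
Glyoxylate is present, so CilU is active.
With repressor CilU bound, *sibG* is not transcribed.
→ *sibG* is OFF.
0 of the 5 genes are transcribed.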